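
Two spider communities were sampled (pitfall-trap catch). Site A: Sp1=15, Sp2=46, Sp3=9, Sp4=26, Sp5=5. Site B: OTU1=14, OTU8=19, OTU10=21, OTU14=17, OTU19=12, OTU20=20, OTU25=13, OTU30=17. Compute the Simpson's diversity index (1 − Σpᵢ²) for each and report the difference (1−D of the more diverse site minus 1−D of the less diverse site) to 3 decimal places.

Site A: N=101, proportions 0.148515, 0.455446, 0.089109, 0.257426, 0.049505, giving 1−D = 0.693854 (working shown to 6 dp, full precision carried).
Site B: N=133, proportions 0.105263, 0.142857, 0.157895, 0.12782, 0.090226, 0.150376, 0.097744, 0.12782, giving 1−D = 0.870598.
Difference = |0.693854 − 0.870598| = 0.176744, i.e. 0.177 to 3 decimal places.

0.177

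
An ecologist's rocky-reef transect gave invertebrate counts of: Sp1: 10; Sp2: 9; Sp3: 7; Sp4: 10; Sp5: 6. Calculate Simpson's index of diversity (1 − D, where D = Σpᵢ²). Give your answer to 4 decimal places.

0.7925

Total N = 10+9+7+10+6 = 42, so the proportions are 0.238095, 0.214286, 0.166667, 0.238095, 0.142857 (working shown to 6 dp, full precision carried).
D = 0.238095² + 0.214286² + 0.166667² + 0.238095² + 0.142857² = 0.056689 + 0.045918 + 0.027778 + 0.056689 + 0.020408 = 0.207483.
So 1 − D = 0.792517, i.e. 0.7925 to 4 decimal places.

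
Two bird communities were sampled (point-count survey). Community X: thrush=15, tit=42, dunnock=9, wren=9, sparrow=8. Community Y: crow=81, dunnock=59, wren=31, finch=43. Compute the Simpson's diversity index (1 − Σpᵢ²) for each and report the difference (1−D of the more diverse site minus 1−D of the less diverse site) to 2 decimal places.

Community X: N=83, proportions 0.1807, 0.506, 0.1084, 0.1084, 0.0964, giving 1−D = 0.6785 (working shown to 4 dp, full precision carried).
Community Y: N=214, proportions 0.3785, 0.2757, 0.1449, 0.2009, giving 1−D = 0.7194.
Difference = |0.6785 − 0.7194| = 0.0409, i.e. 0.04 to 2 decimal places.

0.04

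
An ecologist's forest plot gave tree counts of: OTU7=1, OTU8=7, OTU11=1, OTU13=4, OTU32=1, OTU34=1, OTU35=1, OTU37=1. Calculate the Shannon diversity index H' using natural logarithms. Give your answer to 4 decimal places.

1.7058

Total N = 1+7+1+4+1+1+1+1 = 17, so the proportions are 0.058824, 0.411765, 0.058824, 0.235294, 0.058824, 0.058824, 0.058824, 0.058824 (working shown to 6 dp, full precision carried).
Each pᵢ ln pᵢ term: 0.058824×(-2.833213)=-0.166660, 0.411765×(-0.887303)=-0.365360, 0.058824×(-2.833213)=-0.166660, 0.235294×(-1.446919)=-0.340452, 0.058824×(-2.833213)=-0.166660, 0.058824×(-2.833213)=-0.166660, 0.058824×(-2.833213)=-0.166660, 0.058824×(-2.833213)=-0.166660.
Sum = -1.705769, so H' = 1.7058.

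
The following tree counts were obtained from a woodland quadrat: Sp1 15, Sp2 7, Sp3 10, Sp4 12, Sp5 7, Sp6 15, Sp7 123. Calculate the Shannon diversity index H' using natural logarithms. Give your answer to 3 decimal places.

Total N = 15+7+10+12+7+15+123 = 189, so the proportions are 0.07937, 0.03704, 0.05291, 0.06349, 0.03704, 0.07937, 0.65079 (working shown to 5 dp, full precision carried).
Each pᵢ ln pᵢ term: 0.07937×(-2.53370)=-0.20109, 0.03704×(-3.29584)=-0.12207, 0.05291×(-2.93916)=-0.15551, 0.06349×(-2.75684)=-0.17504, 0.03704×(-3.29584)=-0.12207, 0.07937×(-2.53370)=-0.20109, 0.65079×(-0.42956)=-0.27956.
Sum = -1.25642, so H' = 1.256.

1.256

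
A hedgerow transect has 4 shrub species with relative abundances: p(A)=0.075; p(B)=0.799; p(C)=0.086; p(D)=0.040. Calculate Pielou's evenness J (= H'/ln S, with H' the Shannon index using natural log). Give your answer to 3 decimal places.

0.515

H' = −Σ pᵢ ln pᵢ = −((-0.19427) + (-0.17929) + (-0.21099) + (-0.12876)) = 0.71331 (working shown to 5 dp, full precision carried).
With S = 4 species, ln S = 1.38629, so J = 0.71331/1.38629 = 0.51454, i.e. 0.515 to 3 decimal places.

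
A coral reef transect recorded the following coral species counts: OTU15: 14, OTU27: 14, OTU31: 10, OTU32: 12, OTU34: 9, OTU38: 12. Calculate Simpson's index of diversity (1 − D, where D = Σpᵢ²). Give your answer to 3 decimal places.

0.829

Total N = 14+14+10+12+9+12 = 71, so the proportions are 0.19718, 0.19718, 0.14085, 0.16901, 0.12676, 0.16901 (working shown to 5 dp, full precision carried).
D = 0.19718² + 0.19718² + 0.14085² + 0.16901² + 0.12676² + 0.16901² = 0.03888 + 0.03888 + 0.01984 + 0.02857 + 0.01607 + 0.02857 = 0.17080.
So 1 − D = 0.82920, i.e. 0.829 to 3 decimal places.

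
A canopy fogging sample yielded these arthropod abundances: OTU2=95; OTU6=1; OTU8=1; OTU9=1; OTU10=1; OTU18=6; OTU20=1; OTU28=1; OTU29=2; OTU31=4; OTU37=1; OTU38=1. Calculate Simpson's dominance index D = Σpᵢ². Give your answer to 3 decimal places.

Total N = 95+1+1+1+1+6+1+1+2+4+1+1 = 115, so the proportions are 0.82609, 0.0087, 0.0087, 0.0087, 0.0087, 0.05217, 0.0087, 0.0087, 0.01739, 0.03478, 0.0087, 0.0087 (working shown to 5 dp, full precision carried).
D = 0.82609² + 0.0087² + 0.0087² + 0.0087² + 0.0087² + 0.05217² + 0.0087² + 0.0087² + 0.01739² + 0.03478² + 0.0087² + 0.0087² = 0.68242 + 0.00008 + 0.00008 + 0.00008 + 0.00008 + 0.00272 + 0.00008 + 0.00008 + 0.00030 + 0.00121 + 0.00008 + 0.00008 = 0.68726.
To 3 decimal places, D = 0.687.

0.687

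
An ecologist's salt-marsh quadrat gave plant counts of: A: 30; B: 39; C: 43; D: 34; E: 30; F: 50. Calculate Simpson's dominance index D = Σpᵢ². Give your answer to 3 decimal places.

0.173

Total N = 30+39+43+34+30+50 = 226, so the proportions are 0.13274, 0.17257, 0.19027, 0.15044, 0.13274, 0.22124 (working shown to 5 dp, full precision carried).
D = 0.13274² + 0.17257² + 0.19027² + 0.15044² + 0.13274² + 0.22124² = 0.01762 + 0.02978 + 0.03620 + 0.02263 + 0.01762 + 0.04895 = 0.17280.
To 3 decimal places, D = 0.173.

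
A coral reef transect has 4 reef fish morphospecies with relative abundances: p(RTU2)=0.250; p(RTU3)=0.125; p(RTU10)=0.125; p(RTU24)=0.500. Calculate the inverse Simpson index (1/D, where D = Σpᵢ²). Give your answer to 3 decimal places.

D = 0.25² + 0.125² + 0.125² + 0.5² = 0.062500 + 0.015625 + 0.015625 + 0.250000 = 0.343750 (working shown to 6 dp, full precision carried).
So 1/D = 2.90909, i.e. 2.909 to 3 decimal places.

2.909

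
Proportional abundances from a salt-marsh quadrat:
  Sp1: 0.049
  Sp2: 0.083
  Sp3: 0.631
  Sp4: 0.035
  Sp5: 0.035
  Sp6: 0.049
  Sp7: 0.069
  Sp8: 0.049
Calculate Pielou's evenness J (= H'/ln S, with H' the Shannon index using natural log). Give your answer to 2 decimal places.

0.65

H' = −Σ pᵢ ln pᵢ = −((-0.1478) + (-0.2066) + (-0.2905) + (-0.1173) + (-0.1173) + (-0.1478) + (-0.1845) + (-0.1478)) = 1.3596 (working shown to 4 dp, full precision carried).
With S = 8 species, ln S = 2.0794, so J = 1.3596/2.0794 = 0.6538, i.e. 0.65 to 2 decimal places.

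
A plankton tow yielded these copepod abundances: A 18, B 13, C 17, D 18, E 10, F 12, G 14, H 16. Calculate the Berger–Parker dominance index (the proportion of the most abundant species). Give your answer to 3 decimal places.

0.153

Total N = 18+13+17+18+10+12+14+16 = 118, so the proportions are 0.15254, 0.11017, 0.14407, 0.15254, 0.08475, 0.10169, 0.11864, 0.13559 (working shown to 5 dp, full precision carried).
The largest proportion is 0.15254, i.e. d = 0.153 to 3 decimal places.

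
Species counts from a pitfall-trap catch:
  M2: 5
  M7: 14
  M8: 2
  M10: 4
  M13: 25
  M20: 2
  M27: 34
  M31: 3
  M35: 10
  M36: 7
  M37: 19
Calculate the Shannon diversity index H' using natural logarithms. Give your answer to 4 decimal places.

2.0318

Total N = 5+14+2+4+25+2+34+3+10+7+19 = 125, so the proportions are 0.04, 0.112, 0.016, 0.032, 0.2, 0.016, 0.272, 0.024, 0.08, 0.056, 0.152 (working shown to 6 dp, full precision carried).
Each pᵢ ln pᵢ term: 0.04×(-3.218876)=-0.128755, 0.112×(-2.189256)=-0.245197, 0.016×(-4.135167)=-0.066163, 0.032×(-3.442019)=-0.110145, 0.2×(-1.609438)=-0.321888, 0.016×(-4.135167)=-0.066163, 0.272×(-1.301953)=-0.354131, 0.024×(-3.729701)=-0.089513, 0.08×(-2.525729)=-0.202058, 0.056×(-2.882404)=-0.161415, 0.152×(-1.883875)=-0.286349.
Sum = -2.031775, so H' = 2.0318.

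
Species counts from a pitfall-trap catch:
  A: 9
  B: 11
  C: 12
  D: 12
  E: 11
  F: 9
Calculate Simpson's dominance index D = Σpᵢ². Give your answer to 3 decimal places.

Total N = 9+11+12+12+11+9 = 64, so the proportions are 0.14062, 0.17188, 0.1875, 0.1875, 0.17188, 0.14062 (working shown to 5 dp, full precision carried).
D = 0.14062² + 0.17188² + 0.1875² + 0.1875² + 0.17188² + 0.14062² = 0.01978 + 0.02954 + 0.03516 + 0.03516 + 0.02954 + 0.01978 = 0.16895.
To 3 decimal places, D = 0.169.

0.169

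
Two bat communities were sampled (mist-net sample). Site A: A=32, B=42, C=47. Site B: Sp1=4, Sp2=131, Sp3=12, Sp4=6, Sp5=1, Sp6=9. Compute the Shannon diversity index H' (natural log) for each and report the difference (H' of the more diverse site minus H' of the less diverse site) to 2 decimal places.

Site A: N=121, proportions 0.2645, 0.3471, 0.3884, giving H' = 1.0863 (working shown to 4 dp, full precision carried).
Site B: N=163, proportions 0.0245, 0.8037, 0.0736, 0.0368, 0.0061, 0.0552, giving H' = 0.7714.
Difference = |1.0863 − 0.7714| = 0.3149, i.e. 0.31 to 2 decimal places.

0.31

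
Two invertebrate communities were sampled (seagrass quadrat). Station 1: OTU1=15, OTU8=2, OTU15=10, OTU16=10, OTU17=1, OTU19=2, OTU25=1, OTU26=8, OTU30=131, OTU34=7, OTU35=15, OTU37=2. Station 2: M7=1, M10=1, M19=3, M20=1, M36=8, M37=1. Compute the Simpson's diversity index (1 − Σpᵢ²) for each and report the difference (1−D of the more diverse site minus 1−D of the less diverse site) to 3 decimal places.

Station 1: N=204, proportions 0.073529, 0.009804, 0.04902, 0.04902, 0.004902, 0.009804, 0.004902, 0.039216, 0.642157, 0.034314, 0.073529, 0.009804, giving 1−D = 0.568964 (working shown to 6 dp, full precision carried).
Station 2: N=15, proportions 0.066667, 0.066667, 0.2, 0.066667, 0.533333, 0.066667, giving 1−D = 0.657778.
Difference = |0.568964 − 0.657778| = 0.088814, i.e. 0.089 to 3 decimal places.

0.089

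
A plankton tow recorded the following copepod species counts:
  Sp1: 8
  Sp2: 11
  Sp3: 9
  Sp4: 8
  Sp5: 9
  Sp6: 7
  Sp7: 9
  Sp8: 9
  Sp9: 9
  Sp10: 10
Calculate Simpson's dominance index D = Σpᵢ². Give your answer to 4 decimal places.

0.1014

Total N = 8+11+9+8+9+7+9+9+9+10 = 89, so the proportions are 0.089888, 0.123596, 0.101124, 0.089888, 0.101124, 0.078652, 0.101124, 0.101124, 0.101124, 0.11236 (working shown to 6 dp, full precision carried).
D = 0.089888² + 0.123596² + 0.101124² + 0.089888² + 0.101124² + 0.078652² + 0.101124² + 0.101124² + 0.101124² + 0.11236² = 0.008080 + 0.015276 + 0.010226 + 0.008080 + 0.010226 + 0.006186 + 0.010226 + 0.010226 + 0.010226 + 0.012625 = 0.101376.
To 4 decimal places, D = 0.1014.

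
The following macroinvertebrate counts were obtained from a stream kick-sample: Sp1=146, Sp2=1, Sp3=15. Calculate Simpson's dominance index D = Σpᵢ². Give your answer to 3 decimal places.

Total N = 146+1+15 = 162, so the proportions are 0.90123, 0.00617, 0.09259 (working shown to 5 dp, full precision carried).
D = 0.90123² + 0.00617² + 0.09259² = 0.81222 + 0.00004 + 0.00857 = 0.82084.
To 3 decimal places, D = 0.821.

0.821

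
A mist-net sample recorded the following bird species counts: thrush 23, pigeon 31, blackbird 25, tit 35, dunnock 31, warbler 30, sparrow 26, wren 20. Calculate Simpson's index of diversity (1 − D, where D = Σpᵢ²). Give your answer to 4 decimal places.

Total N = 23+31+25+35+31+30+26+20 = 221, so the proportions are 0.104072, 0.140271, 0.113122, 0.158371, 0.140271, 0.135747, 0.117647, 0.090498 (working shown to 6 dp, full precision carried).
D = 0.104072² + 0.140271² + 0.113122² + 0.158371² + 0.140271² + 0.135747² + 0.117647² + 0.090498² = 0.010831 + 0.019676 + 0.012797 + 0.025081 + 0.019676 + 0.018427 + 0.013841 + 0.008190 = 0.128519.
So 1 − D = 0.871481, i.e. 0.8715 to 4 decimal places.

0.8715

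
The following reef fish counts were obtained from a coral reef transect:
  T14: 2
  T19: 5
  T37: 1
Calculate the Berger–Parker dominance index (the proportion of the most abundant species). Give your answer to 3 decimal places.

Total N = 2+5+1 = 8, so the proportions are 0.25, 0.625, 0.125 (working shown to 5 dp, full precision carried).
The largest proportion is 0.625, i.e. d = 0.625 to 3 decimal places.

0.625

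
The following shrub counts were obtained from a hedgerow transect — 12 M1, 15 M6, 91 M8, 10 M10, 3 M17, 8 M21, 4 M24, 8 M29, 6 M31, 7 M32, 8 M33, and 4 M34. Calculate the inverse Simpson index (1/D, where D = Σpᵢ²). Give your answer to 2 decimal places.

Total N = 12+15+91+10+3+8+4+8+6+7+8+4 = 176, so the proportions are 0.068182, 0.085227, 0.517045, 0.056818, 0.017045, 0.045455, 0.022727, 0.045455, 0.034091, 0.039773, 0.045455, 0.022727 (working shown to 6 dp, full precision carried).
D = 0.068182² + 0.085227² + 0.517045² + 0.056818² + 0.017045² + 0.045455² + 0.022727² + 0.045455² + 0.034091² + 0.039773² + 0.045455² + 0.022727² = 0.004649 + 0.007264 + 0.267336 + 0.003228 + 0.000291 + 0.002066 + 0.000517 + 0.002066 + 0.001162 + 0.001582 + 0.002066 + 0.000517 = 0.292743.
So 1/D = 3.4160, i.e. 3.42 to 2 decimal places.

3.42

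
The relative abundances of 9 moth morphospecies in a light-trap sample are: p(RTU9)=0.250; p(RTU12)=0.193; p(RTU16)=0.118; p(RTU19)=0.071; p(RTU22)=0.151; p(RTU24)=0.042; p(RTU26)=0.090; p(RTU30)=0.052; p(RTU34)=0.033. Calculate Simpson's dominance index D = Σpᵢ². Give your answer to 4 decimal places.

D = 0.25² + 0.193² + 0.118² + 0.071² + 0.151² + 0.042² + 0.09² + 0.052² + 0.033² = 0.062500 + 0.037249 + 0.013924 + 0.005041 + 0.022801 + 0.001764 + 0.008100 + 0.002704 + 0.001089 = 0.155172 (working shown to 6 dp, full precision carried).
To 4 decimal places, D = 0.1552.

0.1552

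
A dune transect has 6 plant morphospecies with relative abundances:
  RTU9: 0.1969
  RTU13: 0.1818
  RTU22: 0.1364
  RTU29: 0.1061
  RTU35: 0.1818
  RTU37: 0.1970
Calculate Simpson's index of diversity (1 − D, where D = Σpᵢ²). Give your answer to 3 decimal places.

D = 0.1969² + 0.1818² + 0.1364² + 0.1061² + 0.1818² + 0.197² = 0.03877 + 0.03305 + 0.01860 + 0.01126 + 0.03305 + 0.03881 = 0.17354 (working shown to 5 dp, full precision carried).
So 1 − D = 0.82646, i.e. 0.826 to 3 decimal places.

0.826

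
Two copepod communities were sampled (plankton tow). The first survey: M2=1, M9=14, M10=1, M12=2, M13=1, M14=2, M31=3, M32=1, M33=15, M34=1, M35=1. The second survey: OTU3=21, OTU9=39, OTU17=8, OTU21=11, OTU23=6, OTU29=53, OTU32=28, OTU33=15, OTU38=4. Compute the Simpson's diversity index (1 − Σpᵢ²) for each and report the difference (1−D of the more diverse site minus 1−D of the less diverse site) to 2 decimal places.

0.08

The first survey: N=42, proportions 0.0238, 0.3333, 0.0238, 0.0476, 0.0238, 0.0476, 0.0714, 0.0238, 0.3571, 0.0238, 0.0238, giving 1−D = 0.7483 (working shown to 4 dp, full precision carried).
The second survey: N=185, proportions 0.1135, 0.2108, 0.0432, 0.0595, 0.0324, 0.2865, 0.1514, 0.0811, 0.0216, giving 1−D = 0.8242.
Difference = |0.7483 − 0.8242| = 0.0759, i.e. 0.08 to 2 decimal places.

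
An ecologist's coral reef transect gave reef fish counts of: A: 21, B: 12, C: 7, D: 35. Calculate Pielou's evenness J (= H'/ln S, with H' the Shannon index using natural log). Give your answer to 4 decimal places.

0.8848

Total N = 21+12+7+35 = 75, so the proportions are 0.28, 0.16, 0.093333, 0.466667 (working shown to 6 dp, full precision carried).
H' = −Σ pᵢ ln pᵢ = −((-0.356430) + (-0.293213) + (-0.221347) + (-0.355665)) = 1.226656.
With S = 4 species, ln S = 1.386294, so J = 1.226656/1.386294 = 0.884845, i.e. 0.8848 to 4 decimal places.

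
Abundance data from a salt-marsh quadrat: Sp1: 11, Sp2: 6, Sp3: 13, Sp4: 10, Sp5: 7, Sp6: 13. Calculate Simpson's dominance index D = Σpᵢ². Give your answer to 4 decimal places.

Total N = 11+6+13+10+7+13 = 60, so the proportions are 0.183333, 0.1, 0.216667, 0.166667, 0.116667, 0.216667 (working shown to 6 dp, full precision carried).
D = 0.183333² + 0.1² + 0.216667² + 0.166667² + 0.116667² + 0.216667² = 0.033611 + 0.010000 + 0.046944 + 0.027778 + 0.013611 + 0.046944 = 0.178889.
To 4 decimal places, D = 0.1789.

0.1789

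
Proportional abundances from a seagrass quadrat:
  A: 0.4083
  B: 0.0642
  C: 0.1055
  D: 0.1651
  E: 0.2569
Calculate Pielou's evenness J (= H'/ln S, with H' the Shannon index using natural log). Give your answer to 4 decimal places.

0.8859

H' = −Σ pᵢ ln pᵢ = −((-0.365736) + (-0.176277) + (-0.237274) + (-0.297379) + (-0.349145)) = 1.425811 (working shown to 6 dp, full precision carried).
With S = 5 species, ln S = 1.609438, so J = 1.425811/1.609438 = 0.885906, i.e. 0.8859 to 4 decimal places.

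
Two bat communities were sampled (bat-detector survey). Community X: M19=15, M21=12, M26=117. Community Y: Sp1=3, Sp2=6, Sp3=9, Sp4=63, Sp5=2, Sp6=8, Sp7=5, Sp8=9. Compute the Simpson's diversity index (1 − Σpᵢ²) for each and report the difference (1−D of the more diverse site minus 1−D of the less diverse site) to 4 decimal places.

0.2907

Community X: N=144, proportions 0.1041667, 0.0833333, 0.8125, giving 1−D = 0.3220486 (working shown to 7 dp, full precision carried).
Community Y: N=105, proportions 0.0285714, 0.0571429, 0.0857143, 0.6, 0.0190476, 0.0761905, 0.047619, 0.0857143, giving 1−D = 0.6127891.
Difference = |0.3220486 − 0.6127891| = 0.2907405, i.e. 0.2907 to 4 decimal places.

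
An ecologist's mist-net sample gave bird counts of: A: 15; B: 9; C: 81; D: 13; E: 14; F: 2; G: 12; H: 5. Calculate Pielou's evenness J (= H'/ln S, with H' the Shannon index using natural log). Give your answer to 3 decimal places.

0.738

Total N = 15+9+81+13+14+2+12+5 = 151, so the proportions are 0.09934, 0.0596, 0.53642, 0.08609, 0.09272, 0.01325, 0.07947, 0.03311 (working shown to 5 dp, full precision carried).
H' = −Σ pᵢ ln pᵢ = −((-0.22939) + (-0.16808) + (-0.33410) + (-0.21113) + (-0.22050) + (-0.05727) + (-0.20125) + (-0.11284)) = 1.53457.
With S = 8 species, ln S = 2.07944, so J = 1.53457/2.07944 = 0.73797, i.e. 0.738 to 3 decimal places.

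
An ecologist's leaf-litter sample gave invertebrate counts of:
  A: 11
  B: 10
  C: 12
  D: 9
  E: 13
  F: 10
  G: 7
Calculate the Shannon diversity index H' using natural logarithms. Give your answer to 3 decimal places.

1.930

Total N = 11+10+12+9+13+10+7 = 72, so the proportions are 0.15278, 0.13889, 0.16667, 0.125, 0.18056, 0.13889, 0.09722 (working shown to 5 dp, full precision carried).
Each pᵢ ln pᵢ term: 0.15278×(-1.87877)=-0.28703, 0.13889×(-1.97408)=-0.27418, 0.16667×(-1.79176)=-0.29863, 0.125×(-2.07944)=-0.25993, 0.18056×(-1.71172)=-0.30906, 0.13889×(-1.97408)=-0.27418, 0.09722×(-2.33076)=-0.22660.
Sum = -1.92961, so H' = 1.930.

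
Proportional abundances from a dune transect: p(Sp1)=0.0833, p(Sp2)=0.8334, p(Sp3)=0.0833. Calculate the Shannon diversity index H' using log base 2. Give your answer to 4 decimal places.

Each pᵢ log₂ pᵢ term (working shown to 6 dp, full precision carried): 0.0833×(-3.585540)=-0.298675, 0.8334×(-0.262919)=-0.219117, 0.0833×(-3.585540)=-0.298675.
Sum = -0.816468, so H' = 0.8165.

0.8165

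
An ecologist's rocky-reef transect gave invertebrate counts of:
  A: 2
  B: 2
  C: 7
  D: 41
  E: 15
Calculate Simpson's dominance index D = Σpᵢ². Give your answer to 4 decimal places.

0.4373

Total N = 2+2+7+41+15 = 67, so the proportions are 0.029851, 0.029851, 0.104478, 0.61194, 0.223881 (working shown to 6 dp, full precision carried).
D = 0.029851² + 0.029851² + 0.104478² + 0.61194² + 0.223881² = 0.000891 + 0.000891 + 0.010916 + 0.374471 + 0.050123 = 0.437291.
To 4 decimal places, D = 0.4373.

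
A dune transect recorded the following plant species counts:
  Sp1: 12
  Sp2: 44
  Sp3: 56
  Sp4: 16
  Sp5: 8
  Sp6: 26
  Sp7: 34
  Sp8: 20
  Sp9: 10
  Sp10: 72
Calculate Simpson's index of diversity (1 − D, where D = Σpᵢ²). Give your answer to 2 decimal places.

0.85

Total N = 12+44+56+16+8+26+34+20+10+72 = 298, so the proportions are 0.0403, 0.1477, 0.1879, 0.0537, 0.0268, 0.0872, 0.1141, 0.0671, 0.0336, 0.2416 (working shown to 4 dp, full precision carried).
D = 0.0403² + 0.1477² + 0.1879² + 0.0537² + 0.0268² + 0.0872² + 0.1141² + 0.0671² + 0.0336² + 0.2416² = 0.0016 + 0.0218 + 0.0353 + 0.0029 + 0.0007 + 0.0076 + 0.0130 + 0.0045 + 0.0011 + 0.0584 = 0.1470.
So 1 − D = 0.8530, i.e. 0.85 to 2 decimal places.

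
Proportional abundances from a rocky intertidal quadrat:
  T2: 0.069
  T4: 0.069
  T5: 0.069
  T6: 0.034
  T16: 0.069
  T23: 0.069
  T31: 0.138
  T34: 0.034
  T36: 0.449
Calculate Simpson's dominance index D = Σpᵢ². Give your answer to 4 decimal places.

D = 0.069² + 0.069² + 0.069² + 0.034² + 0.069² + 0.069² + 0.138² + 0.034² + 0.449² = 0.004761 + 0.004761 + 0.004761 + 0.001156 + 0.004761 + 0.004761 + 0.019044 + 0.001156 + 0.201601 = 0.246762 (working shown to 6 dp, full precision carried).
To 4 decimal places, D = 0.2468.

0.2468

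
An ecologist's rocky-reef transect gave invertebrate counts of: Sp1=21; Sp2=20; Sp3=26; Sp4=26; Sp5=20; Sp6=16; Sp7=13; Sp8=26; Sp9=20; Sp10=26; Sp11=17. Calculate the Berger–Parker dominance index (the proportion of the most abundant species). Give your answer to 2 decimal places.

Total N = 21+20+26+26+20+16+13+26+20+26+17 = 231, so the proportions are 0.0909, 0.0866, 0.1126, 0.1126, 0.0866, 0.0693, 0.0563, 0.1126, 0.0866, 0.1126, 0.0736 (working shown to 4 dp, full precision carried).
The largest proportion is 0.1126, i.e. d = 0.11 to 2 decimal places.

0.11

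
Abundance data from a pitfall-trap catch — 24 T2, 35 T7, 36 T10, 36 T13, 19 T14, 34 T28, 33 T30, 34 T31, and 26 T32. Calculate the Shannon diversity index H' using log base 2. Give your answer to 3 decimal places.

3.142

Total N = 24+35+36+36+19+34+33+34+26 = 277, so the proportions are 0.08664, 0.12635, 0.12996, 0.12996, 0.06859, 0.12274, 0.11913, 0.12274, 0.09386 (working shown to 5 dp, full precision carried).
Each pᵢ log₂ pᵢ term: 0.08664×(-3.52878)=-0.30574, 0.12635×(-2.98446)=-0.37710, 0.12996×(-2.94382)=-0.38259, 0.12996×(-2.94382)=-0.38259, 0.06859×(-3.86581)=-0.26516, 0.12274×(-3.02628)=-0.37146, 0.11913×(-3.06935)=-0.36566, 0.12274×(-3.02628)=-0.37146, 0.09386×(-3.41330)=-0.32038.
Sum = -3.14214, so H' = 3.142.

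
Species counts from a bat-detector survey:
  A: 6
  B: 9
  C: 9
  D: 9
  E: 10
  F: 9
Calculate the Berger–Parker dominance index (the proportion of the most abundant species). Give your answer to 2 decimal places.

Total N = 6+9+9+9+10+9 = 52, so the proportions are 0.1154, 0.1731, 0.1731, 0.1731, 0.1923, 0.1731 (working shown to 4 dp, full precision carried).
The largest proportion is 0.1923, i.e. d = 0.19 to 2 decimal places.

0.19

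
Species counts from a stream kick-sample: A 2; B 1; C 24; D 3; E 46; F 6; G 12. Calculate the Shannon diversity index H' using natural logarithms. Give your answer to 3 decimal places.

Total N = 2+1+24+3+46+6+12 = 94, so the proportions are 0.02128, 0.01064, 0.25532, 0.03191, 0.48936, 0.06383, 0.12766 (working shown to 5 dp, full precision carried).
Each pᵢ ln pᵢ term: 0.02128×(-3.85015)=-0.08192, 0.01064×(-4.54329)=-0.04833, 0.25532×(-1.36524)=-0.34857, 0.03191×(-3.44468)=-0.10994, 0.48936×(-0.71465)=-0.34972, 0.06383×(-2.75154)=-0.17563, 0.12766×(-2.05839)=-0.26277.
Sum = -1.37689, so H' = 1.377.

1.377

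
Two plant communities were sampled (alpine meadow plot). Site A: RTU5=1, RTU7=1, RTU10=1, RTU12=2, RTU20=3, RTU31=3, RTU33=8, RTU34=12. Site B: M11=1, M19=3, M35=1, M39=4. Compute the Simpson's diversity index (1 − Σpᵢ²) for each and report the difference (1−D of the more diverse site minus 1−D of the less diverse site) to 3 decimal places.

0.091

Site A: N=31, proportions 0.032258065, 0.032258065, 0.032258065, 0.064516129, 0.096774194, 0.096774194, 0.258064516, 0.387096774, giving 1−D = 0.757544225 (working shown to 9 dp, full precision carried).
Site B: N=9, proportions 0.111111111, 0.333333333, 0.111111111, 0.444444444, giving 1−D = 0.666666667.
Difference = |0.757544225 − 0.666666667| = 0.090877558, i.e. 0.091 to 3 decimal places.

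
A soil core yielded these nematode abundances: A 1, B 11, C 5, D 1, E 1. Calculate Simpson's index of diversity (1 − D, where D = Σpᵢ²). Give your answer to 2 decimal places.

Total N = 1+11+5+1+1 = 19, so the proportions are 0.0526, 0.5789, 0.2632, 0.0526, 0.0526 (working shown to 4 dp, full precision carried).
D = 0.0526² + 0.5789² + 0.2632² + 0.0526² + 0.0526² = 0.0028 + 0.3352 + 0.0693 + 0.0028 + 0.0028 = 0.4127.
So 1 − D = 0.5873, i.e. 0.59 to 2 decimal places.

0.59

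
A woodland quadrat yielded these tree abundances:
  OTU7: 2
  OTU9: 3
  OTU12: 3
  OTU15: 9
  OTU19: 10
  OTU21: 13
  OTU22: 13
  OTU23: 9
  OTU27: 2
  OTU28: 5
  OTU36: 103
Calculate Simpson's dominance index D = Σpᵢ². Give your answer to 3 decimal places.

Total N = 2+3+3+9+10+13+13+9+2+5+103 = 172, so the proportions are 0.01163, 0.01744, 0.01744, 0.05233, 0.05814, 0.07558, 0.07558, 0.05233, 0.01163, 0.02907, 0.59884 (working shown to 5 dp, full precision carried).
D = 0.01163² + 0.01744² + 0.01744² + 0.05233² + 0.05814² + 0.07558² + 0.07558² + 0.05233² + 0.01163² + 0.02907² + 0.59884² = 0.00014 + 0.00030 + 0.00030 + 0.00274 + 0.00338 + 0.00571 + 0.00571 + 0.00274 + 0.00014 + 0.00085 + 0.35861 = 0.38061.
To 3 decimal places, D = 0.381.

0.381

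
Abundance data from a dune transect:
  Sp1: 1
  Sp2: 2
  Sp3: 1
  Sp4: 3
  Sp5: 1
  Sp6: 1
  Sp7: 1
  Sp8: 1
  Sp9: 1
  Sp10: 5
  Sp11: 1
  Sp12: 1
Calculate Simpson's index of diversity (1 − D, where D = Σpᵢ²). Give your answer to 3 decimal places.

Total N = 1+2+1+3+1+1+1+1+1+5+1+1 = 19, so the proportions are 0.05263, 0.10526, 0.05263, 0.15789, 0.05263, 0.05263, 0.05263, 0.05263, 0.05263, 0.26316, 0.05263, 0.05263 (working shown to 5 dp, full precision carried).
D = 0.05263² + 0.10526² + 0.05263² + 0.15789² + 0.05263² + 0.05263² + 0.05263² + 0.05263² + 0.05263² + 0.26316² + 0.05263² + 0.05263² = 0.00277 + 0.01108 + 0.00277 + 0.02493 + 0.00277 + 0.00277 + 0.00277 + 0.00277 + 0.00277 + 0.06925 + 0.00277 + 0.00277 = 0.13019.
So 1 − D = 0.86981, i.e. 0.870 to 3 decimal places.

0.870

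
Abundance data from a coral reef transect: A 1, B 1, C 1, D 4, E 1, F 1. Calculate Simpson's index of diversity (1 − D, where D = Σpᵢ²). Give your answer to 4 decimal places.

0.7407

Total N = 1+1+1+4+1+1 = 9, so the proportions are 0.111111, 0.111111, 0.111111, 0.444444, 0.111111, 0.111111 (working shown to 6 dp, full precision carried).
D = 0.111111² + 0.111111² + 0.111111² + 0.444444² + 0.111111² + 0.111111² = 0.012346 + 0.012346 + 0.012346 + 0.197531 + 0.012346 + 0.012346 = 0.259259.
So 1 − D = 0.740741, i.e. 0.7407 to 4 decimal places.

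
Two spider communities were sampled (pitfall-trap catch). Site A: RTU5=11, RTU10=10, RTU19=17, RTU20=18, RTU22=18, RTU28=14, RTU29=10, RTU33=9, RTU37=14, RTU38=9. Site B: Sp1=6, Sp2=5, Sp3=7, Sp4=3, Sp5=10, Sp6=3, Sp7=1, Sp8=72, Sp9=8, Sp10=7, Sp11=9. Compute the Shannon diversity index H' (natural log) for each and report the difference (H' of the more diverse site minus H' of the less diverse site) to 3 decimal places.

0.598

Site A: N=130, proportions 0.08462, 0.07692, 0.13077, 0.13846, 0.13846, 0.10769, 0.07692, 0.06923, 0.10769, 0.06923, giving H' = 2.26684 (working shown to 5 dp, full precision carried).
Site B: N=131, proportions 0.0458, 0.03817, 0.05344, 0.0229, 0.07634, 0.0229, 0.00763, 0.54962, 0.06107, 0.05344, 0.0687, giving H' = 1.66918.
Difference = |2.26684 − 1.66918| = 0.59766, i.e. 0.598 to 3 decimal places.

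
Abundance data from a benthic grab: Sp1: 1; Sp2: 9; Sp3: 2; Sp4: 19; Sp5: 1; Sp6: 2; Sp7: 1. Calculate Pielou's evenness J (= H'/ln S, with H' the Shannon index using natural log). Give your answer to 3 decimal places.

Total N = 1+9+2+19+1+2+1 = 35, so the proportions are 0.02857, 0.25714, 0.05714, 0.54286, 0.02857, 0.05714, 0.02857 (working shown to 5 dp, full precision carried).
H' = −Σ pᵢ ln pᵢ = −((-0.10158) + (-0.34923) + (-0.16355) + (-0.33164) + (-0.10158) + (-0.16355) + (-0.10158)) = 1.31272.
With S = 7 species, ln S = 1.94591, so J = 1.31272/1.94591 = 0.67461, i.e. 0.675 to 3 decimal places.

0.675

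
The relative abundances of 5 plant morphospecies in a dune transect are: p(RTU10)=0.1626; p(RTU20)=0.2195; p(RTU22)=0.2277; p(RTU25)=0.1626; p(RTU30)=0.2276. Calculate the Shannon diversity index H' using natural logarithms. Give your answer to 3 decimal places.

1.597

Each pᵢ ln pᵢ term (working shown to 5 dp, full precision carried): 0.1626×(-1.81646)=-0.29536, 0.2195×(-1.51640)=-0.33285, 0.2277×(-1.47973)=-0.33693, 0.1626×(-1.81646)=-0.29536, 0.2276×(-1.48017)=-0.33689.
Sum = -1.59738, so H' = 1.597.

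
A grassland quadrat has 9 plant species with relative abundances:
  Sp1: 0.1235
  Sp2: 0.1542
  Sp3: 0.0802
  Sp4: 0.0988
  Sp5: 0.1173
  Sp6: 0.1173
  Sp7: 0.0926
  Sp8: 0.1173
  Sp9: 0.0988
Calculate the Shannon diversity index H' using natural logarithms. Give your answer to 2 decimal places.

Each pᵢ ln pᵢ term (working shown to 4 dp, full precision carried): 0.1235×(-2.0915)=-0.2583, 0.1542×(-1.8695)=-0.2883, 0.0802×(-2.5232)=-0.2024, 0.0988×(-2.3147)=-0.2287, 0.1173×(-2.1430)=-0.2514, 0.1173×(-2.1430)=-0.2514, 0.0926×(-2.3795)=-0.2203, 0.1173×(-2.1430)=-0.2514, 0.0988×(-2.3147)=-0.2287.
Sum = -2.1808, so H' = 2.18.

2.18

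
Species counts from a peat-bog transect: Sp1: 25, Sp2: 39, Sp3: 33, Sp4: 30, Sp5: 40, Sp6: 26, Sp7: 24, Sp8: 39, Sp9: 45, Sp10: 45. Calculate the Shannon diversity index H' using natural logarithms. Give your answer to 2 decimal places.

2.28

Total N = 25+39+33+30+40+26+24+39+45+45 = 346, so the proportions are 0.0723, 0.1127, 0.0954, 0.0867, 0.1156, 0.0751, 0.0694, 0.1127, 0.1301, 0.1301 (working shown to 4 dp, full precision carried).
Each pᵢ ln pᵢ term: 0.0723×(-2.6276)=-0.1899, 0.1127×(-2.1829)=-0.2460, 0.0954×(-2.3499)=-0.2241, 0.0867×(-2.4452)=-0.2120, 0.1156×(-2.1576)=-0.2494, 0.0751×(-2.5883)=-0.1945, 0.0694×(-2.6684)=-0.1851, 0.1127×(-2.1829)=-0.2460, 0.1301×(-2.0398)=-0.2653, 0.1301×(-2.0398)=-0.2653.
Sum = -2.2777, so H' = 2.28.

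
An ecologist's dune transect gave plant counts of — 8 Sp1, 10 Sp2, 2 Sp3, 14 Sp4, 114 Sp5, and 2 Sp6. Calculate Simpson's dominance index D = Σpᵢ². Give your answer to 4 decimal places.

0.5940

Total N = 8+10+2+14+114+2 = 150, so the proportions are 0.053333, 0.066667, 0.013333, 0.093333, 0.76, 0.013333 (working shown to 6 dp, full precision carried).
D = 0.053333² + 0.066667² + 0.013333² + 0.093333² + 0.76² + 0.013333² = 0.002844 + 0.004444 + 0.000178 + 0.008711 + 0.577600 + 0.000178 = 0.593956.
To 4 decimal places, D = 0.5940.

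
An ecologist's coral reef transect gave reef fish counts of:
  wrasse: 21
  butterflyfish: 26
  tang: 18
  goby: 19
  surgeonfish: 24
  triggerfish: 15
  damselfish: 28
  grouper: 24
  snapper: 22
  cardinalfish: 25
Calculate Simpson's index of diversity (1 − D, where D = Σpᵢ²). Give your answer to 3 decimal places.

Total N = 21+26+18+19+24+15+28+24+22+25 = 222, so the proportions are 0.09459, 0.11712, 0.08108, 0.08559, 0.10811, 0.06757, 0.12613, 0.10811, 0.0991, 0.11261 (working shown to 5 dp, full precision carried).
D = 0.09459² + 0.11712² + 0.08108² + 0.08559² + 0.10811² + 0.06757² + 0.12613² + 0.10811² + 0.0991² + 0.11261² = 0.00895 + 0.01372 + 0.00657 + 0.00732 + 0.01169 + 0.00457 + 0.01591 + 0.01169 + 0.00982 + 0.01268 = 0.10291.
So 1 − D = 0.89709, i.e. 0.897 to 3 decimal places.

0.897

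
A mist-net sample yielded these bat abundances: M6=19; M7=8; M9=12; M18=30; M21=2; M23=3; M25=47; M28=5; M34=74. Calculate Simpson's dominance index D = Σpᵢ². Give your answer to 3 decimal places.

Total N = 19+8+12+30+2+3+47+5+74 = 200, so the proportions are 0.095, 0.04, 0.06, 0.15, 0.01, 0.015, 0.235, 0.025, 0.37 (working shown to 5 dp, full precision carried).
D = 0.095² + 0.04² + 0.06² + 0.15² + 0.01² + 0.015² + 0.235² + 0.025² + 0.37² = 0.00903 + 0.00160 + 0.00360 + 0.02250 + 0.00010 + 0.00022 + 0.05522 + 0.00063 + 0.13690 = 0.22980.
To 3 decimal places, D = 0.230.

0.230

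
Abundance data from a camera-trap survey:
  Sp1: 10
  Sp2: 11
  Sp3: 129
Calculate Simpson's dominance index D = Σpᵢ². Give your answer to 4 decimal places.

Total N = 10+11+129 = 150, so the proportions are 0.066667, 0.073333, 0.86 (working shown to 6 dp, full precision carried).
D = 0.066667² + 0.073333² + 0.86² = 0.004444 + 0.005378 + 0.739600 = 0.749422.
To 4 decimal places, D = 0.7494.

0.7494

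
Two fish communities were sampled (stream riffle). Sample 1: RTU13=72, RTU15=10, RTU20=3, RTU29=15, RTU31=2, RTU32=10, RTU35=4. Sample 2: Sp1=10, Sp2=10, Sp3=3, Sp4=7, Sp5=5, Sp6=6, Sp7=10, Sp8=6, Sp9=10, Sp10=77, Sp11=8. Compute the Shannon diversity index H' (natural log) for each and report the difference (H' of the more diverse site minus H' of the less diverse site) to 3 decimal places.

0.539

Sample 1: N=116, proportions 0.62069, 0.086207, 0.025862, 0.12931, 0.017241, 0.086207, 0.034483, giving H' = 1.263765 (working shown to 6 dp, full precision carried).
Sample 2: N=152, proportions 0.065789, 0.065789, 0.019737, 0.046053, 0.032895, 0.039474, 0.065789, 0.039474, 0.065789, 0.506579, 0.052632, giving H' = 1.802318.
Difference = |1.263765 − 1.802318| = 0.538553, i.e. 0.539 to 3 decimal places.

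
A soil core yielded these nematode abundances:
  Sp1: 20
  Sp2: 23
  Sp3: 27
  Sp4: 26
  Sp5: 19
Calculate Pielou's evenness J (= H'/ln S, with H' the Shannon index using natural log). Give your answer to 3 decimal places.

Total N = 20+23+27+26+19 = 115, so the proportions are 0.17391, 0.2, 0.23478, 0.22609, 0.16522 (working shown to 5 dp, full precision carried).
H' = −Σ pᵢ ln pᵢ = −((-0.30421) + (-0.32189) + (-0.34022) + (-0.33615) + (-0.29747)) = 1.59995.
With S = 5 species, ln S = 1.60944, so J = 1.59995/1.60944 = 0.99410, i.e. 0.994 to 3 decimal places.

0.994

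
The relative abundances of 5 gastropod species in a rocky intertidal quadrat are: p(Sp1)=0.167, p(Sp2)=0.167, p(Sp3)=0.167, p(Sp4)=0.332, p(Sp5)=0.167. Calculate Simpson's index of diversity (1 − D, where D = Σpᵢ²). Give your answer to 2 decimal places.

D = 0.167² + 0.167² + 0.167² + 0.332² + 0.167² = 0.0279 + 0.0279 + 0.0279 + 0.1102 + 0.0279 = 0.2218 (working shown to 4 dp, full precision carried).
So 1 − D = 0.7782, i.e. 0.78 to 2 decimal places.

0.78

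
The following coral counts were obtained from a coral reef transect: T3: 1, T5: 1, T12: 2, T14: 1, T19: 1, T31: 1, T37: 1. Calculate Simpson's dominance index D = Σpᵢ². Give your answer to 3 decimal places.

Total N = 1+1+2+1+1+1+1 = 8, so the proportions are 0.125, 0.125, 0.25, 0.125, 0.125, 0.125, 0.125 (working shown to 5 dp, full precision carried).
D = 0.125² + 0.125² + 0.25² + 0.125² + 0.125² + 0.125² + 0.125² = 0.01562 + 0.01562 + 0.06250 + 0.01562 + 0.01562 + 0.01562 + 0.01562 = 0.15625.
To 3 decimal places, D = 0.156.

0.156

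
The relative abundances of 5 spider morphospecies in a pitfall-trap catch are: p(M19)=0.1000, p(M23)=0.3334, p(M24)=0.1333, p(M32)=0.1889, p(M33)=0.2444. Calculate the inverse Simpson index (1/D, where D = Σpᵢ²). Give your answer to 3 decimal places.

D = 0.1² + 0.3334² + 0.1333² + 0.1889² + 0.2444² = 0.0100000 + 0.1111556 + 0.0177689 + 0.0356832 + 0.0597314 = 0.2343390 (working shown to 7 dp, full precision carried).
So 1/D = 4.26732, i.e. 4.267 to 3 decimal places.

4.267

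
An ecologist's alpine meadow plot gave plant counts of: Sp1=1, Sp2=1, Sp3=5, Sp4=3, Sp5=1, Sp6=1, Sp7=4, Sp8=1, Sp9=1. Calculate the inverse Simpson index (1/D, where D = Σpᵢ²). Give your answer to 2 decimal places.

5.79

Total N = 1+1+5+3+1+1+4+1+1 = 18, so the proportions are 0.055556, 0.055556, 0.277778, 0.166667, 0.055556, 0.055556, 0.222222, 0.055556, 0.055556 (working shown to 6 dp, full precision carried).
D = 0.055556² + 0.055556² + 0.277778² + 0.166667² + 0.055556² + 0.055556² + 0.222222² + 0.055556² + 0.055556² = 0.003086 + 0.003086 + 0.077160 + 0.027778 + 0.003086 + 0.003086 + 0.049383 + 0.003086 + 0.003086 = 0.172840.
So 1/D = 5.7857, i.e. 5.79 to 2 decimal places.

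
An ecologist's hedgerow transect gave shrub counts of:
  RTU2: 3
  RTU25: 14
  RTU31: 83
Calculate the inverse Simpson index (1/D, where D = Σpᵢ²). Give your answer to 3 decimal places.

Total N = 3+14+83 = 100, so the proportions are 0.03, 0.14, 0.83 (working shown to 6 dp, full precision carried).
D = 0.03² + 0.14² + 0.83² = 0.000900 + 0.019600 + 0.688900 = 0.709400.
So 1/D = 1.40964, i.e. 1.410 to 3 decimal places.

1.410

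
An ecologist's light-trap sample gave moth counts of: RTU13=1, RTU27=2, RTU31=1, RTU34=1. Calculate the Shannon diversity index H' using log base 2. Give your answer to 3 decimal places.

1.922

Total N = 1+2+1+1 = 5, so the proportions are 0.2, 0.4, 0.2, 0.2 (working shown to 5 dp, full precision carried).
Each pᵢ log₂ pᵢ term: 0.2×(-2.32193)=-0.46439, 0.4×(-1.32193)=-0.52877, 0.2×(-2.32193)=-0.46439, 0.2×(-2.32193)=-0.46439.
Sum = -1.92193, so H' = 1.922.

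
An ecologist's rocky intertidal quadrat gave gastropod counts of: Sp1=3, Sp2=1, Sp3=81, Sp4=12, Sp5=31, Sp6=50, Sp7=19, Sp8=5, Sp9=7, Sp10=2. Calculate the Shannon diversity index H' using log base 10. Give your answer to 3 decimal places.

Total N = 3+1+81+12+31+50+19+5+7+2 = 211, so the proportions are 0.01422, 0.00474, 0.38389, 0.05687, 0.14692, 0.23697, 0.09005, 0.0237, 0.03318, 0.00948 (working shown to 5 dp, full precision carried).
Each pᵢ log₁₀ pᵢ term: 0.01422×(-1.84716)=-0.02626, 0.00474×(-2.32428)=-0.01102, 0.38389×(-0.41580)=-0.15962, 0.05687×(-1.24510)=-0.07081, 0.14692×(-0.83292)=-0.12237, 0.23697×(-0.62531)=-0.14818, 0.09005×(-1.04553)=-0.09415, 0.0237×(-1.62531)=-0.03851, 0.03318×(-1.47918)=-0.04907, 0.00948×(-2.02325)=-0.01918.
Sum = -0.73917, so H' = 0.739.

0.739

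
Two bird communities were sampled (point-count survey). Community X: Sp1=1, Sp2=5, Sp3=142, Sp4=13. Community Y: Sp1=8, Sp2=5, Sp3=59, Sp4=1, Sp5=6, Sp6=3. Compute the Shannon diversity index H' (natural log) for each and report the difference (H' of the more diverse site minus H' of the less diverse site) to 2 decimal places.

Community X: N=161, proportions 0.00621, 0.03106, 0.88199, 0.08075, giving H' = 0.45334 (working shown to 5 dp, full precision carried).
Community Y: N=82, proportions 0.09756, 0.06098, 0.71951, 0.0122, 0.07317, 0.03659, giving H' = 1.00058.
Difference = |0.45334 − 1.00058| = 0.54724, i.e. 0.55 to 2 decimal places.

0.55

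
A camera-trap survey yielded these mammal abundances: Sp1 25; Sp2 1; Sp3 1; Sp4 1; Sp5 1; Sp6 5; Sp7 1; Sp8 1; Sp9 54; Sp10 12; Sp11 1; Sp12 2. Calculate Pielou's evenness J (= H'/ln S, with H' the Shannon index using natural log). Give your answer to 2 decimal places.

0.59

Total N = 25+1+1+1+1+5+1+1+54+12+1+2 = 105, so the proportions are 0.2381, 0.0095, 0.0095, 0.0095, 0.0095, 0.0476, 0.0095, 0.0095, 0.5143, 0.1143, 0.0095, 0.019 (working shown to 4 dp, full precision carried).
H' = −Σ pᵢ ln pᵢ = −((-0.3417) + (-0.0443) + (-0.0443) + (-0.0443) + (-0.0443) + (-0.1450) + (-0.0443) + (-0.0443) + (-0.3420) + (-0.2479) + (-0.0443) + (-0.0754)) = 1.4623.
With S = 12 species, ln S = 2.4849, so J = 1.4623/2.4849 = 0.5885, i.e. 0.59 to 2 decimal places.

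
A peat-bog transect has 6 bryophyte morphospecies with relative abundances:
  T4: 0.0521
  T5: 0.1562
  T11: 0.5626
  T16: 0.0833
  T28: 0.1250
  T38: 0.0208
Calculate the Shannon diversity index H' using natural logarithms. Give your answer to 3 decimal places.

Each pᵢ ln pᵢ term (working shown to 5 dp, full precision carried): 0.0521×(-2.95459)=-0.15393, 0.1562×(-1.85662)=-0.29000, 0.5626×(-0.57519)=-0.32360, 0.0833×(-2.48531)=-0.20703, 0.125×(-2.07944)=-0.25993, 0.0208×(-3.87280)=-0.08055.
Sum = -1.31505, so H' = 1.315.

1.315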